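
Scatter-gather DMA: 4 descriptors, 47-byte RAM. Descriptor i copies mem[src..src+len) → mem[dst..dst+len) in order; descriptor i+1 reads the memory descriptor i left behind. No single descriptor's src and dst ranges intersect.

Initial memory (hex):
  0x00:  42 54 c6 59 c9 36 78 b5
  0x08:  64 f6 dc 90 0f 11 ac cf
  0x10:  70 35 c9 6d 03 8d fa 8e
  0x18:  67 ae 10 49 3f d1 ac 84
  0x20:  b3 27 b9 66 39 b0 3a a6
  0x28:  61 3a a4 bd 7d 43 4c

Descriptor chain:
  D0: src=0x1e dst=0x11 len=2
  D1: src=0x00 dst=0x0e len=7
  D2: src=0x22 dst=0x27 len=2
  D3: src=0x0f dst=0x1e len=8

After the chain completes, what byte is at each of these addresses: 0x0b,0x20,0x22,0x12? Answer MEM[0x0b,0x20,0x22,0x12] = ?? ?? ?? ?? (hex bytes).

[0] 0x1e->0x11 len=2 : ac 84
[1] 0x00->0x0e len=7 : 42 54 c6 59 c9 36 78
[2] 0x22->0x27 len=2 : b9 66
[3] 0x0f->0x1e len=8 : 54 c6 59 c9 36 78 8d fa
query mem[0x0b]=0x90, mem[0x20]=0x59, mem[0x22]=0x36, mem[0x12]=0xc9

MEM[0x0b,0x20,0x22,0x12] = 90 59 36 c9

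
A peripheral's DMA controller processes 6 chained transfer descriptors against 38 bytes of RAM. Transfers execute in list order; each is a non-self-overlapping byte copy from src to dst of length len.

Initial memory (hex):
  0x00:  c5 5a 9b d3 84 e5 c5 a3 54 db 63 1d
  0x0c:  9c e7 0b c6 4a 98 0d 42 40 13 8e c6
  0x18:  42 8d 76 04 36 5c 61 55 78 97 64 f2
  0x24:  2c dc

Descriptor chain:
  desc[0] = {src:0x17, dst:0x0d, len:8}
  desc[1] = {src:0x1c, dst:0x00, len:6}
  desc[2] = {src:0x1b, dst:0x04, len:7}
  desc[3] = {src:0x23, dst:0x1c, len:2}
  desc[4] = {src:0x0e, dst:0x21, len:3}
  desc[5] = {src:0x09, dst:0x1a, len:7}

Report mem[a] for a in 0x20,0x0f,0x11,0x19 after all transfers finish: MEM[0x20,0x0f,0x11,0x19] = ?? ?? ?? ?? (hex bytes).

D0: mem[0x0d..0x14] <- [c6 42 8d 76 04 36 5c 61]
D1: mem[0x00..0x05] <- [36 5c 61 55 78 97]
D2: mem[0x04..0x0a] <- [04 36 5c 61 55 78 97]
D3: mem[0x1c..0x1d] <- [f2 2c]
D4: mem[0x21..0x23] <- [42 8d 76]
D5: mem[0x1a..0x20] <- [78 97 1d 9c c6 42 8d]
query mem[0x20]=0x8d, mem[0x0f]=0x8d, mem[0x11]=0x04, mem[0x19]=0x8d

MEM[0x20,0x0f,0x11,0x19] = 8d 8d 04 8d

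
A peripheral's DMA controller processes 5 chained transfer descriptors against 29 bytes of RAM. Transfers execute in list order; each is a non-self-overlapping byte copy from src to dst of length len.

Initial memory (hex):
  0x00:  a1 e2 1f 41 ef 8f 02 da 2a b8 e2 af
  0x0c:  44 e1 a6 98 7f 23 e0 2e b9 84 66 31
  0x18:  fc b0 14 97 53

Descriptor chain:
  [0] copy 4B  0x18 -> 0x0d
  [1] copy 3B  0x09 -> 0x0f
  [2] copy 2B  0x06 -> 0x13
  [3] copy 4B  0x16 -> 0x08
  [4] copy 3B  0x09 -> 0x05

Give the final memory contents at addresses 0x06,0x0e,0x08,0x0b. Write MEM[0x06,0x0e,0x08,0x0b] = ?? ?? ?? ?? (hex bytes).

MEM[0x06,0x0e,0x08,0x0b] = fc b0 66 b0

D0: mem[0x0d..0x10] <- [fc b0 14 97]
D1: mem[0x0f..0x11] <- [b8 e2 af]
D2: mem[0x13..0x14] <- [02 da]
D3: mem[0x08..0x0b] <- [66 31 fc b0]
D4: mem[0x05..0x07] <- [31 fc b0]
query mem[0x06]=0xfc, mem[0x0e]=0xb0, mem[0x08]=0x66, mem[0x0b]=0xb0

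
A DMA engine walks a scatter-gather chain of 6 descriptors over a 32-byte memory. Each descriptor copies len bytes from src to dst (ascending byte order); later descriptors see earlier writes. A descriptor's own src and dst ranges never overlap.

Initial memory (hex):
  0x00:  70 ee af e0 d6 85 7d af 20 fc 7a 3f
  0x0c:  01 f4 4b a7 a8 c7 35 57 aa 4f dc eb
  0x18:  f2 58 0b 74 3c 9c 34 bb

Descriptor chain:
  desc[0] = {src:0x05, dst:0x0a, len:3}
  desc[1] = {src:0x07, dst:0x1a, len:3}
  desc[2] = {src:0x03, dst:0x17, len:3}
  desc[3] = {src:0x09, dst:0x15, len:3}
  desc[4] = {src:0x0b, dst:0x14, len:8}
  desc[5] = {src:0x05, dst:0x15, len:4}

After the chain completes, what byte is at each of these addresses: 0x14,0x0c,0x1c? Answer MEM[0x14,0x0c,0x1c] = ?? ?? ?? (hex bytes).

D0: mem[0x0a..0x0c] <- [85 7d af]
D1: mem[0x1a..0x1c] <- [af 20 fc]
D2: mem[0x17..0x19] <- [e0 d6 85]
D3: mem[0x15..0x17] <- [fc 85 7d]
D4: mem[0x14..0x1b] <- [7d af f4 4b a7 a8 c7 35]
D5: mem[0x15..0x18] <- [85 7d af 20]
query mem[0x14]=0x7d, mem[0x0c]=0xaf, mem[0x1c]=0xfc

MEM[0x14,0x0c,0x1c] = 7d af fc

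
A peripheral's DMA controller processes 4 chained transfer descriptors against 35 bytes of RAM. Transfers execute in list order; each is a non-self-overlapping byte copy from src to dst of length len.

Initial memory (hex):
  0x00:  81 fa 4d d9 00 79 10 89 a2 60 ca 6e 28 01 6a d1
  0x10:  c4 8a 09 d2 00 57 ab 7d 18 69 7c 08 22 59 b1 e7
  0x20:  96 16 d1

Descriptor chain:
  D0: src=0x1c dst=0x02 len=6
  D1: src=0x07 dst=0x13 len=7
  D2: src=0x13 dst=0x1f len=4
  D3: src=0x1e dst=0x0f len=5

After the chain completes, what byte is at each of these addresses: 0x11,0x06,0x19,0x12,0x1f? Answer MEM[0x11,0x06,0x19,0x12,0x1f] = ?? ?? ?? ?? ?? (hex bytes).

D0: mem[0x02..0x07] <- [22 59 b1 e7 96 16]
D1: mem[0x13..0x19] <- [16 a2 60 ca 6e 28 01]
D2: mem[0x1f..0x22] <- [16 a2 60 ca]
D3: mem[0x0f..0x13] <- [b1 16 a2 60 ca]
query mem[0x11]=0xa2, mem[0x06]=0x96, mem[0x19]=0x01, mem[0x12]=0x60, mem[0x1f]=0x16

MEM[0x11,0x06,0x19,0x12,0x1f] = a2 96 01 60 16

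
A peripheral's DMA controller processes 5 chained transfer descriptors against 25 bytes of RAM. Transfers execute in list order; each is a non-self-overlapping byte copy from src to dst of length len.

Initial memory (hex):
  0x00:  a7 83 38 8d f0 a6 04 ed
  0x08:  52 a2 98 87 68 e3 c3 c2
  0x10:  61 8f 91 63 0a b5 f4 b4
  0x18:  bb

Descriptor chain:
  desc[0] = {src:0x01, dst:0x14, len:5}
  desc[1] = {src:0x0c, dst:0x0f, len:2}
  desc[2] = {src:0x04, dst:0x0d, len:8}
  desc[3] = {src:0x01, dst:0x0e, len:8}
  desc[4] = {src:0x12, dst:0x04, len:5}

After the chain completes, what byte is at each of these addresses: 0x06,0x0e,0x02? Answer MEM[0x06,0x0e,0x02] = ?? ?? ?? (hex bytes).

MEM[0x06,0x0e,0x02] = ed 83 38

[0] 0x01->0x14 len=5 : 83 38 8d f0 a6
[1] 0x0c->0x0f len=2 : 68 e3
[2] 0x04->0x0d len=8 : f0 a6 04 ed 52 a2 98 87
[3] 0x01->0x0e len=8 : 83 38 8d f0 a6 04 ed 52
[4] 0x12->0x04 len=5 : a6 04 ed 52 8d
query mem[0x06]=0xed, mem[0x0e]=0x83, mem[0x02]=0x38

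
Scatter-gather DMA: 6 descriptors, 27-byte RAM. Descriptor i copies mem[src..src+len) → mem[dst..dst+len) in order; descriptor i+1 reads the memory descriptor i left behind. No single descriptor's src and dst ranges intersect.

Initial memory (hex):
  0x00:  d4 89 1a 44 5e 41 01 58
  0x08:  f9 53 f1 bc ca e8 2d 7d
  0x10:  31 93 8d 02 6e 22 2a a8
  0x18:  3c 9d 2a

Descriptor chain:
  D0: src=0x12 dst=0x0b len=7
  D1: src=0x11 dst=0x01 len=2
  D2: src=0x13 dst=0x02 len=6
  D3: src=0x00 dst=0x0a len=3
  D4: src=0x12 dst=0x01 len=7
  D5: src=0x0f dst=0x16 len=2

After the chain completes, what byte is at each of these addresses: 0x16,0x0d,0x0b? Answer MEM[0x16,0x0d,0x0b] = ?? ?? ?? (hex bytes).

#0 dst[0x0b+7] := {0x8d,0x02,0x6e,0x22,0x2a,0xa8,0x3c}
#1 dst[0x01+2] := {0x3c,0x8d}
#2 dst[0x02+6] := {0x02,0x6e,0x22,0x2a,0xa8,0x3c}
#3 dst[0x0a+3] := {0xd4,0x3c,0x02}
#4 dst[0x01+7] := {0x8d,0x02,0x6e,0x22,0x2a,0xa8,0x3c}
#5 dst[0x16+2] := {0x2a,0xa8}
query mem[0x16]=0x2a, mem[0x0d]=0x6e, mem[0x0b]=0x3c

MEM[0x16,0x0d,0x0b] = 2a 6e 3c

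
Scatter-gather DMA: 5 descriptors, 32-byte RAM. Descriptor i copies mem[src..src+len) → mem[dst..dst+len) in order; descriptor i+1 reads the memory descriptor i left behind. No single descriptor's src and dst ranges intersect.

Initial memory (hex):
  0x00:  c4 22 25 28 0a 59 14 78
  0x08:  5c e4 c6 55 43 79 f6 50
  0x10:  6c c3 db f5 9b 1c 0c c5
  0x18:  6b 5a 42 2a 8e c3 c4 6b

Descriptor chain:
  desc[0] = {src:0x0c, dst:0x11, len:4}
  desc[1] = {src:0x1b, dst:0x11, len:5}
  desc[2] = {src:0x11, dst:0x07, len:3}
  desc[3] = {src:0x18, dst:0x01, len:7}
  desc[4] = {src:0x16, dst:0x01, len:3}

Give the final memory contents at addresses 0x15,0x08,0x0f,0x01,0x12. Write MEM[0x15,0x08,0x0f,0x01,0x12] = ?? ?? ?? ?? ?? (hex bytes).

MEM[0x15,0x08,0x0f,0x01,0x12] = 6b 8e 50 0c 8e

D0: mem[0x11..0x14] <- [43 79 f6 50]
D1: mem[0x11..0x15] <- [2a 8e c3 c4 6b]
D2: mem[0x07..0x09] <- [2a 8e c3]
D3: mem[0x01..0x07] <- [6b 5a 42 2a 8e c3 c4]
D4: mem[0x01..0x03] <- [0c c5 6b]
query mem[0x15]=0x6b, mem[0x08]=0x8e, mem[0x0f]=0x50, mem[0x01]=0x0c, mem[0x12]=0x8e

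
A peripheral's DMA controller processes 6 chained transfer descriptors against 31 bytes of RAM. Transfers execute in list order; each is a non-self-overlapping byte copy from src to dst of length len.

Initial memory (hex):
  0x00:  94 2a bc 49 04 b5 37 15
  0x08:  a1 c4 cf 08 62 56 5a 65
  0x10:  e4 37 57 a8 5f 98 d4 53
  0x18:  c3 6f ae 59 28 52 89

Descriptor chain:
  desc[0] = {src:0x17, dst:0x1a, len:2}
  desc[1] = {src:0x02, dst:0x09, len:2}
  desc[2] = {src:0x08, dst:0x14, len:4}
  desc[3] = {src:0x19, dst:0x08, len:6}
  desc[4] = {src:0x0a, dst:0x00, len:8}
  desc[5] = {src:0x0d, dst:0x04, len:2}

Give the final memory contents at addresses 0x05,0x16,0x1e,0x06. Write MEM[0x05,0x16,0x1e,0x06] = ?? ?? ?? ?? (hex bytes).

MEM[0x05,0x16,0x1e,0x06] = 5a 49 89 e4

#0 dst[0x1a+2] := {0x53,0xc3}
#1 dst[0x09+2] := {0xbc,0x49}
#2 dst[0x14+4] := {0xa1,0xbc,0x49,0x08}
#3 dst[0x08+6] := {0x6f,0x53,0xc3,0x28,0x52,0x89}
#4 dst[0x00+8] := {0xc3,0x28,0x52,0x89,0x5a,0x65,0xe4,0x37}
#5 dst[0x04+2] := {0x89,0x5a}
query mem[0x05]=0x5a, mem[0x16]=0x49, mem[0x1e]=0x89, mem[0x06]=0xe4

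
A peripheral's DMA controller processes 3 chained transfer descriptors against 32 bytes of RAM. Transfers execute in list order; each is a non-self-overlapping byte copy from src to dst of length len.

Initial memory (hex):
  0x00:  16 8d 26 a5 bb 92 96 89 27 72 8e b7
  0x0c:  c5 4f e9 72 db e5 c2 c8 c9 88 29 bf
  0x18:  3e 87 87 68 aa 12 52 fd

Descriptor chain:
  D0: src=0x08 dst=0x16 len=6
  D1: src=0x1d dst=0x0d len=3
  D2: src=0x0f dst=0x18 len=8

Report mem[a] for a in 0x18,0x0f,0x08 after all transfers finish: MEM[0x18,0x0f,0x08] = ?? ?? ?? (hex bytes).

#0 dst[0x16+6] := {0x27,0x72,0x8e,0xb7,0xc5,0x4f}
#1 dst[0x0d+3] := {0x12,0x52,0xfd}
#2 dst[0x18+8] := {0xfd,0xdb,0xe5,0xc2,0xc8,0xc9,0x88,0x27}
query mem[0x18]=0xfd, mem[0x0f]=0xfd, mem[0x08]=0x27

MEM[0x18,0x0f,0x08] = fd fd 27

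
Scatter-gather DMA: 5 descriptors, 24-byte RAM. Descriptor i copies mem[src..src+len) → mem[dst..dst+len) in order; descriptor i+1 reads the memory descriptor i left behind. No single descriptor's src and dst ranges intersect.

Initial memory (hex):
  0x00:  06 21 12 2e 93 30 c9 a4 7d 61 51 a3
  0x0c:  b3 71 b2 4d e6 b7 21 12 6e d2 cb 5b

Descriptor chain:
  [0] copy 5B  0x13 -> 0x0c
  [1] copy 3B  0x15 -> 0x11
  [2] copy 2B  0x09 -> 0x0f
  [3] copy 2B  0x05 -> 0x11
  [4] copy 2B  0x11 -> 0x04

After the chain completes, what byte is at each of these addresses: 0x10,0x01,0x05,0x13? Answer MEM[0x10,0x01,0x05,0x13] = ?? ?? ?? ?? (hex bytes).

[0] 0x13->0x0c len=5 : 12 6e d2 cb 5b
[1] 0x15->0x11 len=3 : d2 cb 5b
[2] 0x09->0x0f len=2 : 61 51
[3] 0x05->0x11 len=2 : 30 c9
[4] 0x11->0x04 len=2 : 30 c9
query mem[0x10]=0x51, mem[0x01]=0x21, mem[0x05]=0xc9, mem[0x13]=0x5b

MEM[0x10,0x01,0x05,0x13] = 51 21 c9 5b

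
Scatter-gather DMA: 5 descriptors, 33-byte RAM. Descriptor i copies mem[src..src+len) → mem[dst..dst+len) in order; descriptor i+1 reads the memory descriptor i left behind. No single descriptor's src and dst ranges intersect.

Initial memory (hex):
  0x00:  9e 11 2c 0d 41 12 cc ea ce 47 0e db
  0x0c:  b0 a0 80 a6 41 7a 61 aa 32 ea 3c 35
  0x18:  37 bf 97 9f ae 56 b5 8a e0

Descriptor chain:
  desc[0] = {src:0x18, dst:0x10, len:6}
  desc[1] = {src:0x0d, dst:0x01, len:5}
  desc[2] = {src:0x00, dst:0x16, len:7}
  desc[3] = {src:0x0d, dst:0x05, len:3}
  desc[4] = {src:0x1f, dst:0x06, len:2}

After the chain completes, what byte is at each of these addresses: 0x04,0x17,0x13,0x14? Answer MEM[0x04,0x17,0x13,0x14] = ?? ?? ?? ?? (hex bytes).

#0 dst[0x10+6] := {0x37,0xbf,0x97,0x9f,0xae,0x56}
#1 dst[0x01+5] := {0xa0,0x80,0xa6,0x37,0xbf}
#2 dst[0x16+7] := {0x9e,0xa0,0x80,0xa6,0x37,0xbf,0xcc}
#3 dst[0x05+3] := {0xa0,0x80,0xa6}
#4 dst[0x06+2] := {0x8a,0xe0}
query mem[0x04]=0x37, mem[0x17]=0xa0, mem[0x13]=0x9f, mem[0x14]=0xae

MEM[0x04,0x17,0x13,0x14] = 37 a0 9f ae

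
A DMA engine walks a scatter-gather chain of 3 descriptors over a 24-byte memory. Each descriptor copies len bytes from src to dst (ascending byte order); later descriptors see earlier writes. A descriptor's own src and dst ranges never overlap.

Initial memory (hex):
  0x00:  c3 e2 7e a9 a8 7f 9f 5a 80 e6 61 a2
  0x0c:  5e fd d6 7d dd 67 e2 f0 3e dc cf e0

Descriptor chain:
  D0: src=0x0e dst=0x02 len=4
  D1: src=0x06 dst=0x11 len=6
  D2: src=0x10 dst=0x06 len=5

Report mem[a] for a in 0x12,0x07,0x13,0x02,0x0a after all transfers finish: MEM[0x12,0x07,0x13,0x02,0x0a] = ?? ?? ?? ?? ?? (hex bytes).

D0: mem[0x02..0x05] <- [d6 7d dd 67]
D1: mem[0x11..0x16] <- [9f 5a 80 e6 61 a2]
D2: mem[0x06..0x0a] <- [dd 9f 5a 80 e6]
query mem[0x12]=0x5a, mem[0x07]=0x9f, mem[0x13]=0x80, mem[0x02]=0xd6, mem[0x0a]=0xe6

MEM[0x12,0x07,0x13,0x02,0x0a] = 5a 9f 80 d6 e6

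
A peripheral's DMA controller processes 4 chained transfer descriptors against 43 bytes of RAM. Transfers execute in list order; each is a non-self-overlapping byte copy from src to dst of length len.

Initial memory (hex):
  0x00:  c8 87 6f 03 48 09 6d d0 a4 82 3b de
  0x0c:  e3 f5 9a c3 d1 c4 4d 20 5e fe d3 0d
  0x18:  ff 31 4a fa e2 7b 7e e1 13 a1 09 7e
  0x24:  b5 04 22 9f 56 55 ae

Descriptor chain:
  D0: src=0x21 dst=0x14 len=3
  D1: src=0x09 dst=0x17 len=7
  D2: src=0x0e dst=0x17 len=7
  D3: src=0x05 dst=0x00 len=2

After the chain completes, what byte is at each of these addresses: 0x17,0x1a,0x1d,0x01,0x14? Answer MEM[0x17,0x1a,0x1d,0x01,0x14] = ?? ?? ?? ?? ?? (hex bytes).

MEM[0x17,0x1a,0x1d,0x01,0x14] = 9a c4 a1 6d a1

D0: mem[0x14..0x16] <- [a1 09 7e]
D1: mem[0x17..0x1d] <- [82 3b de e3 f5 9a c3]
D2: mem[0x17..0x1d] <- [9a c3 d1 c4 4d 20 a1]
D3: mem[0x00..0x01] <- [09 6d]
query mem[0x17]=0x9a, mem[0x1a]=0xc4, mem[0x1d]=0xa1, mem[0x01]=0x6d, mem[0x14]=0xa1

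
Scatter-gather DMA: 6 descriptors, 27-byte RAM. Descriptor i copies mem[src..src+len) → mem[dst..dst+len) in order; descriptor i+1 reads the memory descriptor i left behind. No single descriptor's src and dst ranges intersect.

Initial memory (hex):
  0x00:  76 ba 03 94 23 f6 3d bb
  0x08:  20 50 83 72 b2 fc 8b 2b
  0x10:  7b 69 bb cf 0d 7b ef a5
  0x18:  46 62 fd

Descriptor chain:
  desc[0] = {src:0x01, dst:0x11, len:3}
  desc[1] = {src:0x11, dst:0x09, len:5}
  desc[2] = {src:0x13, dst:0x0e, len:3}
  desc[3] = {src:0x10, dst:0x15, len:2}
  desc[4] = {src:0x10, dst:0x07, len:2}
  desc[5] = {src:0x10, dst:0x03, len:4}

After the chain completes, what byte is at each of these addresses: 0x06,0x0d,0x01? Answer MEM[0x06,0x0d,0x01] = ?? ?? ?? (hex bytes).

MEM[0x06,0x0d,0x01] = 94 7b ba

D0: mem[0x11..0x13] <- [ba 03 94]
D1: mem[0x09..0x0d] <- [ba 03 94 0d 7b]
D2: mem[0x0e..0x10] <- [94 0d 7b]
D3: mem[0x15..0x16] <- [7b ba]
D4: mem[0x07..0x08] <- [7b ba]
D5: mem[0x03..0x06] <- [7b ba 03 94]
query mem[0x06]=0x94, mem[0x0d]=0x7b, mem[0x01]=0xba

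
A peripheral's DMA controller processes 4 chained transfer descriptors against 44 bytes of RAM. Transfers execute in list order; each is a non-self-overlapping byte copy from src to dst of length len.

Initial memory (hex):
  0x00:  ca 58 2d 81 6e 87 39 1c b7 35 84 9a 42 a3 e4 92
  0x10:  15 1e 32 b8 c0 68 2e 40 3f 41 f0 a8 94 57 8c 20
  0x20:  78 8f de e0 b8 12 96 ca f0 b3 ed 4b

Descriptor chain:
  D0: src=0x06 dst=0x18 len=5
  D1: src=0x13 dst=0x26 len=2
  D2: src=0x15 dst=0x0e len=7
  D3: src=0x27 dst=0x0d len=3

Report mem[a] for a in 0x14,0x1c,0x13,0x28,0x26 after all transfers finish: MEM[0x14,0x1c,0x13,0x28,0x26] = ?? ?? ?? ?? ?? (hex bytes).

#0 dst[0x18+5] := {0x39,0x1c,0xb7,0x35,0x84}
#1 dst[0x26+2] := {0xb8,0xc0}
#2 dst[0x0e+7] := {0x68,0x2e,0x40,0x39,0x1c,0xb7,0x35}
#3 dst[0x0d+3] := {0xc0,0xf0,0xb3}
query mem[0x14]=0x35, mem[0x1c]=0x84, mem[0x13]=0xb7, mem[0x28]=0xf0, mem[0x26]=0xb8

MEM[0x14,0x1c,0x13,0x28,0x26] = 35 84 b7 f0 b8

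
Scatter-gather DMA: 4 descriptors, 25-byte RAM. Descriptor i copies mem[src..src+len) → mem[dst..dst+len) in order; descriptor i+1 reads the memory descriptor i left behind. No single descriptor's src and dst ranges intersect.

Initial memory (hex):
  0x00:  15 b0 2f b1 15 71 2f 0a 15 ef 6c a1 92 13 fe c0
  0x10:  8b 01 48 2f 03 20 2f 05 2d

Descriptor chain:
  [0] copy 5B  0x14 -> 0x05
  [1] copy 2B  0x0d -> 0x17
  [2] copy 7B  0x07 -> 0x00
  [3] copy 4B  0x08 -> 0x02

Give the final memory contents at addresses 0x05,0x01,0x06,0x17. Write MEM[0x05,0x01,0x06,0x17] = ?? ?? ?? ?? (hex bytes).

MEM[0x05,0x01,0x06,0x17] = a1 05 13 13

D0: mem[0x05..0x09] <- [03 20 2f 05 2d]
D1: mem[0x17..0x18] <- [13 fe]
D2: mem[0x00..0x06] <- [2f 05 2d 6c a1 92 13]
D3: mem[0x02..0x05] <- [05 2d 6c a1]
query mem[0x05]=0xa1, mem[0x01]=0x05, mem[0x06]=0x13, mem[0x17]=0x13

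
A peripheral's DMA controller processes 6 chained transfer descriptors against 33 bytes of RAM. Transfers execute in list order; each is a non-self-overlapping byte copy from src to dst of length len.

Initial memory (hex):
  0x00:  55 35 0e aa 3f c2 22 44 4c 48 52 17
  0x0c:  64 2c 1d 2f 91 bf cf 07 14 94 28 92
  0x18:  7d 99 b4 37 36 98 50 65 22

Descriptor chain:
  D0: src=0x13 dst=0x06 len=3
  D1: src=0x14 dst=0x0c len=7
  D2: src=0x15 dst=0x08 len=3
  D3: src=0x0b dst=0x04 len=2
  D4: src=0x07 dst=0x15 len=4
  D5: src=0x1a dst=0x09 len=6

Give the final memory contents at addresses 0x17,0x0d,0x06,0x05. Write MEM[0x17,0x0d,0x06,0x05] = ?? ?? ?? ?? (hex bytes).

#0 dst[0x06+3] := {0x07,0x14,0x94}
#1 dst[0x0c+7] := {0x14,0x94,0x28,0x92,0x7d,0x99,0xb4}
#2 dst[0x08+3] := {0x94,0x28,0x92}
#3 dst[0x04+2] := {0x17,0x14}
#4 dst[0x15+4] := {0x14,0x94,0x28,0x92}
#5 dst[0x09+6] := {0xb4,0x37,0x36,0x98,0x50,0x65}
query mem[0x17]=0x28, mem[0x0d]=0x50, mem[0x06]=0x07, mem[0x05]=0x14

MEM[0x17,0x0d,0x06,0x05] = 28 50 07 14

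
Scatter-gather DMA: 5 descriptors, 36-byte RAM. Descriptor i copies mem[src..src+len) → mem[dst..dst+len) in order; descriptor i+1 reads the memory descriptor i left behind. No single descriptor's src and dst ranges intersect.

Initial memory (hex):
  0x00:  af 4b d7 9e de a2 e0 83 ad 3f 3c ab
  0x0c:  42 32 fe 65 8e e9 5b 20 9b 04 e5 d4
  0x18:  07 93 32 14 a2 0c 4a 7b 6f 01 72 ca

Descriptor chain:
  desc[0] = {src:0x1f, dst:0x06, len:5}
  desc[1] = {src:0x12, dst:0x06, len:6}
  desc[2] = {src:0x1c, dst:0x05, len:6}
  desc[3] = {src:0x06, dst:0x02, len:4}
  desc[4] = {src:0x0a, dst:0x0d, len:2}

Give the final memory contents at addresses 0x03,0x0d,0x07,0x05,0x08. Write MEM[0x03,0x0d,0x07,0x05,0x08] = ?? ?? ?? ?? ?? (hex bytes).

MEM[0x03,0x0d,0x07,0x05,0x08] = 4a 01 4a 6f 7b

#0 dst[0x06+5] := {0x7b,0x6f,0x01,0x72,0xca}
#1 dst[0x06+6] := {0x5b,0x20,0x9b,0x04,0xe5,0xd4}
#2 dst[0x05+6] := {0xa2,0x0c,0x4a,0x7b,0x6f,0x01}
#3 dst[0x02+4] := {0x0c,0x4a,0x7b,0x6f}
#4 dst[0x0d+2] := {0x01,0xd4}
query mem[0x03]=0x4a, mem[0x0d]=0x01, mem[0x07]=0x4a, mem[0x05]=0x6f, mem[0x08]=0x7b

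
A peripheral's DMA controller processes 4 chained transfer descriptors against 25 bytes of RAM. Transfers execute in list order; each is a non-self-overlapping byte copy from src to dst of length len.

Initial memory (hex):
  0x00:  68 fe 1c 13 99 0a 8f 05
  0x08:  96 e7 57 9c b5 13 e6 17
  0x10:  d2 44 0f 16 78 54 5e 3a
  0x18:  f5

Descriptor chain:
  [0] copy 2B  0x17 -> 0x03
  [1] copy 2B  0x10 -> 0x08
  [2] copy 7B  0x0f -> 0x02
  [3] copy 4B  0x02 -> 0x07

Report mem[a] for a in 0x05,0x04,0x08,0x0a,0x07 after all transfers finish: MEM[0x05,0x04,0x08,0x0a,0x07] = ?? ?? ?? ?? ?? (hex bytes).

MEM[0x05,0x04,0x08,0x0a,0x07] = 0f 44 d2 0f 17

  after D0: wrote 2B at 0x03 = 3af5
  after D1: wrote 2B at 0x08 = d244
  after D2: wrote 7B at 0x02 = 17d2440f167854
  after D3: wrote 4B at 0x07 = 17d2440f
query mem[0x05]=0x0f, mem[0x04]=0x44, mem[0x08]=0xd2, mem[0x0a]=0x0f, mem[0x07]=0x17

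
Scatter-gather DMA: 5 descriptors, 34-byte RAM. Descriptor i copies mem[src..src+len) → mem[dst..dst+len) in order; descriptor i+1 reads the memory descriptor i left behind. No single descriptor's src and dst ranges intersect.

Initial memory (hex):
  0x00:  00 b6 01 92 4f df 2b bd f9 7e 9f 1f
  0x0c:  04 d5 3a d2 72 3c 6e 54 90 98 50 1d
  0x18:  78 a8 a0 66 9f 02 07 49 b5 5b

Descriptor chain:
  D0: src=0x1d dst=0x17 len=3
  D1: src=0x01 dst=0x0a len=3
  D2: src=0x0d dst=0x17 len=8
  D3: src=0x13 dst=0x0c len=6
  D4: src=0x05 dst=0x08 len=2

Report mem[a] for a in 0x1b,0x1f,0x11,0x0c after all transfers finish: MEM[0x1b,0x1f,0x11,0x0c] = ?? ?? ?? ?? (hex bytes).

MEM[0x1b,0x1f,0x11,0x0c] = 3c 49 3a 54

[0] 0x1d->0x17 len=3 : 02 07 49
[1] 0x01->0x0a len=3 : b6 01 92
[2] 0x0d->0x17 len=8 : d5 3a d2 72 3c 6e 54 90
[3] 0x13->0x0c len=6 : 54 90 98 50 d5 3a
[4] 0x05->0x08 len=2 : df 2b
query mem[0x1b]=0x3c, mem[0x1f]=0x49, mem[0x11]=0x3a, mem[0x0c]=0x54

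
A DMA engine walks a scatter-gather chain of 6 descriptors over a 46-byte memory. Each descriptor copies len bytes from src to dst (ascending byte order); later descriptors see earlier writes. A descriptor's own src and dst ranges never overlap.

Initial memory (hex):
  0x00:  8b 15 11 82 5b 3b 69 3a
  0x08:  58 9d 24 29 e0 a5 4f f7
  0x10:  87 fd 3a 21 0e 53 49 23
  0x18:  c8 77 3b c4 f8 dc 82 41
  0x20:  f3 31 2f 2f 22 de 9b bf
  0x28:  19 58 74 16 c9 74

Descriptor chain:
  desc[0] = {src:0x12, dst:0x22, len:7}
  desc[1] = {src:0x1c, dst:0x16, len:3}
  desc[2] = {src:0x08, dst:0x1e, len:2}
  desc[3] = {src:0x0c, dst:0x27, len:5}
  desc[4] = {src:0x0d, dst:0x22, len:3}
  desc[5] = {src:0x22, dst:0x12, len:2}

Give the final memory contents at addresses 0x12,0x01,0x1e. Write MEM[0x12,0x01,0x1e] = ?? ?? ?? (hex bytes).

  after D0: wrote 7B at 0x22 = 3a210e534923c8
  after D1: wrote 3B at 0x16 = f8dc82
  after D2: wrote 2B at 0x1e = 589d
  after D3: wrote 5B at 0x27 = e0a54ff787
  after D4: wrote 3B at 0x22 = a54ff7
  after D5: wrote 2B at 0x12 = a54f
query mem[0x12]=0xa5, mem[0x01]=0x15, mem[0x1e]=0x58

MEM[0x12,0x01,0x1e] = a5 15 58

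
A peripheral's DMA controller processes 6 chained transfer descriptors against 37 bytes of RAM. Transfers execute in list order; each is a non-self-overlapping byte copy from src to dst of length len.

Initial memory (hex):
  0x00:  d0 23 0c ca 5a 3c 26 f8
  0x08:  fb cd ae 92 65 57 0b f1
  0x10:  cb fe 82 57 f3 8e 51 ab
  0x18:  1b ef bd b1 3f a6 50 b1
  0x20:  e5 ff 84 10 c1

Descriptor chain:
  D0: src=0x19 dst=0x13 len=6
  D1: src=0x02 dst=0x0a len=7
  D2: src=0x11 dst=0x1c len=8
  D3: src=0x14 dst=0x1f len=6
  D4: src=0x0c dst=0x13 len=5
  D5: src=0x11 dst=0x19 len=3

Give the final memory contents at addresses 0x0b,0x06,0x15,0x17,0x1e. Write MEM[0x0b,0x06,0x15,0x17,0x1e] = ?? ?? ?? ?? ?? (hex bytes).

[0] 0x19->0x13 len=6 : ef bd b1 3f a6 50
[1] 0x02->0x0a len=7 : 0c ca 5a 3c 26 f8 fb
[2] 0x11->0x1c len=8 : fe 82 ef bd b1 3f a6 50
[3] 0x14->0x1f len=6 : bd b1 3f a6 50 ef
[4] 0x0c->0x13 len=5 : 5a 3c 26 f8 fb
[5] 0x11->0x19 len=3 : fe 82 5a
query mem[0x0b]=0xca, mem[0x06]=0x26, mem[0x15]=0x26, mem[0x17]=0xfb, mem[0x1e]=0xef

MEM[0x0b,0x06,0x15,0x17,0x1e] = ca 26 26 fb ef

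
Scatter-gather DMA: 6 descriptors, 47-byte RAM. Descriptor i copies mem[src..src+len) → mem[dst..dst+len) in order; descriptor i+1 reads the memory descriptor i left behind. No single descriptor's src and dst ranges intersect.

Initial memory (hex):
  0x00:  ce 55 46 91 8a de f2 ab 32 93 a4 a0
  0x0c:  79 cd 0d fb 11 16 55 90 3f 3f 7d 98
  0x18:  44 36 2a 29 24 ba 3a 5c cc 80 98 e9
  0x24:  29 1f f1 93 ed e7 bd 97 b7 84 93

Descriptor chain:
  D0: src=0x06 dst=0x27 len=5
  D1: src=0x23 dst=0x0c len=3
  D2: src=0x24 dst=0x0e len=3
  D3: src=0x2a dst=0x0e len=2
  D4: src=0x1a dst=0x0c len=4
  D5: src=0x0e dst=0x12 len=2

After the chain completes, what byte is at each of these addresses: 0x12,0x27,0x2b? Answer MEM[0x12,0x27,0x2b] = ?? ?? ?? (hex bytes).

D0: mem[0x27..0x2b] <- [f2 ab 32 93 a4]
D1: mem[0x0c..0x0e] <- [e9 29 1f]
D2: mem[0x0e..0x10] <- [29 1f f1]
D3: mem[0x0e..0x0f] <- [93 a4]
D4: mem[0x0c..0x0f] <- [2a 29 24 ba]
D5: mem[0x12..0x13] <- [24 ba]
query mem[0x12]=0x24, mem[0x27]=0xf2, mem[0x2b]=0xa4

MEM[0x12,0x27,0x2b] = 24 f2 a4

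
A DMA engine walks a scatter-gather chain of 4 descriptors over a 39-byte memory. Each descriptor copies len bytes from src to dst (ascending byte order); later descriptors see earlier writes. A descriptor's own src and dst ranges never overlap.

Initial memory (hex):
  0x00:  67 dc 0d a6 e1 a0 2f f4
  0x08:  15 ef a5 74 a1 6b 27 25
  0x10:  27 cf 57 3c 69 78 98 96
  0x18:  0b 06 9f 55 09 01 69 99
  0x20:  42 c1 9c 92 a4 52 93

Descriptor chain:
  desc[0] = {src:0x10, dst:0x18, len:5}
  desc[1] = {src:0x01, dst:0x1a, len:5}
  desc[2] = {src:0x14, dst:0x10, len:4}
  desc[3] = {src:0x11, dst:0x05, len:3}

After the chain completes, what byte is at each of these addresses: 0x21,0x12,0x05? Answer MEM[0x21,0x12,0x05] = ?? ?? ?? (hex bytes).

MEM[0x21,0x12,0x05] = c1 98 78

#0 dst[0x18+5] := {0x27,0xcf,0x57,0x3c,0x69}
#1 dst[0x1a+5] := {0xdc,0x0d,0xa6,0xe1,0xa0}
#2 dst[0x10+4] := {0x69,0x78,0x98,0x96}
#3 dst[0x05+3] := {0x78,0x98,0x96}
query mem[0x21]=0xc1, mem[0x12]=0x98, mem[0x05]=0x78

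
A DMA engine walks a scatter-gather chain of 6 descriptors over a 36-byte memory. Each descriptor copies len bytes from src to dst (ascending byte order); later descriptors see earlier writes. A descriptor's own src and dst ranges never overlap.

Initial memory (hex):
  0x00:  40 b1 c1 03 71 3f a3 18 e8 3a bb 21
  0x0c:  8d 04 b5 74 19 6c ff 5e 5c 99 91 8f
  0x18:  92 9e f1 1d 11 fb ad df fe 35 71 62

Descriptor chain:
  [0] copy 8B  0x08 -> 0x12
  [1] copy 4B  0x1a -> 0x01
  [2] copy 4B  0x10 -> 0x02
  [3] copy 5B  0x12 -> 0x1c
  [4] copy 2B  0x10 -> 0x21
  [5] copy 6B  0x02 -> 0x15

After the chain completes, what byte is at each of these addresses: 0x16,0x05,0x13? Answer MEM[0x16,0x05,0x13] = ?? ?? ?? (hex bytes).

MEM[0x16,0x05,0x13] = 6c 3a 3a

#0 dst[0x12+8] := {0xe8,0x3a,0xbb,0x21,0x8d,0x04,0xb5,0x74}
#1 dst[0x01+4] := {0xf1,0x1d,0x11,0xfb}
#2 dst[0x02+4] := {0x19,0x6c,0xe8,0x3a}
#3 dst[0x1c+5] := {0xe8,0x3a,0xbb,0x21,0x8d}
#4 dst[0x21+2] := {0x19,0x6c}
#5 dst[0x15+6] := {0x19,0x6c,0xe8,0x3a,0xa3,0x18}
query mem[0x16]=0x6c, mem[0x05]=0x3a, mem[0x13]=0x3a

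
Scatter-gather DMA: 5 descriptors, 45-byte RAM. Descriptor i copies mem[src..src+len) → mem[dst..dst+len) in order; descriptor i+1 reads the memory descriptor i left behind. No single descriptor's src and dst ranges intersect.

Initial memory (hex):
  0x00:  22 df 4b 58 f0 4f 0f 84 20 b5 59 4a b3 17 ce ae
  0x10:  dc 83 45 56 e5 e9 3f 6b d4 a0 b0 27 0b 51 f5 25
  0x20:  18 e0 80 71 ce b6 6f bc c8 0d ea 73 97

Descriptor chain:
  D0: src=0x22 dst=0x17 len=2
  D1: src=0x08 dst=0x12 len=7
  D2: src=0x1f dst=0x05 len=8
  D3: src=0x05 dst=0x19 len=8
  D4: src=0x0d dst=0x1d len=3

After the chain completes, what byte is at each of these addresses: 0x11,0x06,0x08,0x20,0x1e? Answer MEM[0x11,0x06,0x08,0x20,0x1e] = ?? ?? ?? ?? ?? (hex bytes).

MEM[0x11,0x06,0x08,0x20,0x1e] = 83 18 80 6f ce

D0: mem[0x17..0x18] <- [80 71]
D1: mem[0x12..0x18] <- [20 b5 59 4a b3 17 ce]
D2: mem[0x05..0x0c] <- [25 18 e0 80 71 ce b6 6f]
D3: mem[0x19..0x20] <- [25 18 e0 80 71 ce b6 6f]
D4: mem[0x1d..0x1f] <- [17 ce ae]
query mem[0x11]=0x83, mem[0x06]=0x18, mem[0x08]=0x80, mem[0x20]=0x6f, mem[0x1e]=0xce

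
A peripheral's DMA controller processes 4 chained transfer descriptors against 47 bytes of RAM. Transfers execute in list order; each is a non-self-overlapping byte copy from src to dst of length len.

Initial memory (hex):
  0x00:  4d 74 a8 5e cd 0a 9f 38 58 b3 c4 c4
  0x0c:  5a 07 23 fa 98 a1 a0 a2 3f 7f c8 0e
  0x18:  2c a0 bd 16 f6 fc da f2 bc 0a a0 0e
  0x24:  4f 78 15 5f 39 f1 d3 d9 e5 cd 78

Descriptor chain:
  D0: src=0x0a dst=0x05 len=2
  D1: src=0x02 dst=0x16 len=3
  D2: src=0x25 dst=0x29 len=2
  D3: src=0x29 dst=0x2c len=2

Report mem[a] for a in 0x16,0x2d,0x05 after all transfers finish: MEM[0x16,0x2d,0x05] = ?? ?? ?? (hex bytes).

MEM[0x16,0x2d,0x05] = a8 15 c4

[0] 0x0a->0x05 len=2 : c4 c4
[1] 0x02->0x16 len=3 : a8 5e cd
[2] 0x25->0x29 len=2 : 78 15
[3] 0x29->0x2c len=2 : 78 15
query mem[0x16]=0xa8, mem[0x2d]=0x15, mem[0x05]=0xc4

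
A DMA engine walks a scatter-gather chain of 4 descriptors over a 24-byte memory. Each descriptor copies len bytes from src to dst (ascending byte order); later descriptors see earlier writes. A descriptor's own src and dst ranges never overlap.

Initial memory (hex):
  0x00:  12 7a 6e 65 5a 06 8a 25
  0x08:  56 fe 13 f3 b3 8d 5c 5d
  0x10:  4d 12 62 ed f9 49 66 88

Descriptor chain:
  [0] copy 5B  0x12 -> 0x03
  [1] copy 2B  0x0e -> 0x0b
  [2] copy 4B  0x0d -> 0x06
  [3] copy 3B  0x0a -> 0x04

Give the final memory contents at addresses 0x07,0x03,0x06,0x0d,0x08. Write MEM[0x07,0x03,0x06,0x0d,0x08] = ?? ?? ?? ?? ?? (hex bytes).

MEM[0x07,0x03,0x06,0x0d,0x08] = 5c 62 5d 8d 5d

  after D0: wrote 5B at 0x03 = 62edf94966
  after D1: wrote 2B at 0x0b = 5c5d
  after D2: wrote 4B at 0x06 = 8d5c5d4d
  after D3: wrote 3B at 0x04 = 135c5d
query mem[0x07]=0x5c, mem[0x03]=0x62, mem[0x06]=0x5d, mem[0x0d]=0x8d, mem[0x08]=0x5d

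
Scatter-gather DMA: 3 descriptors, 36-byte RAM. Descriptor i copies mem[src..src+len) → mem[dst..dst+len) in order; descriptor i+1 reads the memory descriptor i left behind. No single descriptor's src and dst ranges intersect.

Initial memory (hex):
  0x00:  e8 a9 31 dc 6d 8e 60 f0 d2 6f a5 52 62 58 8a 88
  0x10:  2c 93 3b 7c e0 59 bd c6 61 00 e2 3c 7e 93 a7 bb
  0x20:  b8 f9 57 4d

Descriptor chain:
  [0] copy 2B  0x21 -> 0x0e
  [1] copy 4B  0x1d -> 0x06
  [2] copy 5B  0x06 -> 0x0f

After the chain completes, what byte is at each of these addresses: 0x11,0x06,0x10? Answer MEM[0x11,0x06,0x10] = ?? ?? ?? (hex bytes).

MEM[0x11,0x06,0x10] = bb 93 a7

[0] 0x21->0x0e len=2 : f9 57
[1] 0x1d->0x06 len=4 : 93 a7 bb b8
[2] 0x06->0x0f len=5 : 93 a7 bb b8 a5
query mem[0x11]=0xbb, mem[0x06]=0x93, mem[0x10]=0xa7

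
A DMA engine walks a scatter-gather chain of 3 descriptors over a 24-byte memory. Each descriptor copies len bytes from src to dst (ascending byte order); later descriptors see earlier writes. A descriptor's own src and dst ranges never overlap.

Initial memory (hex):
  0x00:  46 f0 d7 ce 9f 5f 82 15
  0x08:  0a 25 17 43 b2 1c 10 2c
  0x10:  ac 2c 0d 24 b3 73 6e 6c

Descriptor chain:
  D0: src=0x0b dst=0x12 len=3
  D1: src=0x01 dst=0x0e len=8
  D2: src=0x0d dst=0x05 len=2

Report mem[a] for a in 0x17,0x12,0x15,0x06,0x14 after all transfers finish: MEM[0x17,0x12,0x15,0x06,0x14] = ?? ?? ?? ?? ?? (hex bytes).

D0: mem[0x12..0x14] <- [43 b2 1c]
D1: mem[0x0e..0x15] <- [f0 d7 ce 9f 5f 82 15 0a]
D2: mem[0x05..0x06] <- [1c f0]
query mem[0x17]=0x6c, mem[0x12]=0x5f, mem[0x15]=0x0a, mem[0x06]=0xf0, mem[0x14]=0x15

MEM[0x17,0x12,0x15,0x06,0x14] = 6c 5f 0a f0 15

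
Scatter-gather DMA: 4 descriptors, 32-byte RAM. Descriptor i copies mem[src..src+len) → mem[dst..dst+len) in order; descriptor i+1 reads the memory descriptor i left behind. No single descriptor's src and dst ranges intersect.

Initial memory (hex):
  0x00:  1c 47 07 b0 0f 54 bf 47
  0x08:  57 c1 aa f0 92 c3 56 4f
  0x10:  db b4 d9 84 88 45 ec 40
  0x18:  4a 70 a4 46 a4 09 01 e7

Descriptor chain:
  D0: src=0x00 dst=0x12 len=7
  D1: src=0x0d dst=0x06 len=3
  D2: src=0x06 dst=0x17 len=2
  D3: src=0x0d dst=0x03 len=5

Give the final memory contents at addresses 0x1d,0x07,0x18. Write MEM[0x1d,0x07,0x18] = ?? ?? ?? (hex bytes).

[0] 0x00->0x12 len=7 : 1c 47 07 b0 0f 54 bf
[1] 0x0d->0x06 len=3 : c3 56 4f
[2] 0x06->0x17 len=2 : c3 56
[3] 0x0d->0x03 len=5 : c3 56 4f db b4
query mem[0x1d]=0x09, mem[0x07]=0xb4, mem[0x18]=0x56

MEM[0x1d,0x07,0x18] = 09 b4 56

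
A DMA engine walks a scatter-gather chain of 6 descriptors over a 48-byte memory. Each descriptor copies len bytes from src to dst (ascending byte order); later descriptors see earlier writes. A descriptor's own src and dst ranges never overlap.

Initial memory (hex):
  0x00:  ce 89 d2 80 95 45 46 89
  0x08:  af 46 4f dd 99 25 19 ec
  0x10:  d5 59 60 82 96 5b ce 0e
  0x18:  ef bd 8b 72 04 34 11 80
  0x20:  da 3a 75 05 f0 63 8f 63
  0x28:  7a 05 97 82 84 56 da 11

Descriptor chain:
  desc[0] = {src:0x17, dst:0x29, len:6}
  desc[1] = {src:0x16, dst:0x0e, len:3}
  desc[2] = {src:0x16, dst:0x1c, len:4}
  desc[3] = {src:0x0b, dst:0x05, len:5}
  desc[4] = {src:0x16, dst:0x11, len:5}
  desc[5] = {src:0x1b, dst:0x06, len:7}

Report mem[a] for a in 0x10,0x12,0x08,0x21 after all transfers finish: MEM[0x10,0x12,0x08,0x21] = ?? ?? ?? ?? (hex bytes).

MEM[0x10,0x12,0x08,0x21] = ef 0e 0e 3a

[0] 0x17->0x29 len=6 : 0e ef bd 8b 72 04
[1] 0x16->0x0e len=3 : ce 0e ef
[2] 0x16->0x1c len=4 : ce 0e ef bd
[3] 0x0b->0x05 len=5 : dd 99 25 ce 0e
[4] 0x16->0x11 len=5 : ce 0e ef bd 8b
[5] 0x1b->0x06 len=7 : 72 ce 0e ef bd da 3a
query mem[0x10]=0xef, mem[0x12]=0x0e, mem[0x08]=0x0e, mem[0x21]=0x3a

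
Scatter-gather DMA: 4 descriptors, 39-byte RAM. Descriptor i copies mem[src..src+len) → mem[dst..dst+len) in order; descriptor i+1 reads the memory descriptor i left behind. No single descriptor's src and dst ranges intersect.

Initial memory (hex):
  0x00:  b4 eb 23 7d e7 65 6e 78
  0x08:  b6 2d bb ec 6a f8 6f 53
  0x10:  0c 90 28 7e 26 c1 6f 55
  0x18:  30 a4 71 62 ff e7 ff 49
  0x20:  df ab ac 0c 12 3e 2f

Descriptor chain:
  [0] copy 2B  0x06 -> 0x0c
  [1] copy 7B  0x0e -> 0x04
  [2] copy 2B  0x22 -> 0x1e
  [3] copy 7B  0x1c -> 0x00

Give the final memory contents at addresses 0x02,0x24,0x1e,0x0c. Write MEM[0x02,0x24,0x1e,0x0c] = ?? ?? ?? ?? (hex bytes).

MEM[0x02,0x24,0x1e,0x0c] = ac 12 ac 6e

[0] 0x06->0x0c len=2 : 6e 78
[1] 0x0e->0x04 len=7 : 6f 53 0c 90 28 7e 26
[2] 0x22->0x1e len=2 : ac 0c
[3] 0x1c->0x00 len=7 : ff e7 ac 0c df ab ac
query mem[0x02]=0xac, mem[0x24]=0x12, mem[0x1e]=0xac, mem[0x0c]=0x6e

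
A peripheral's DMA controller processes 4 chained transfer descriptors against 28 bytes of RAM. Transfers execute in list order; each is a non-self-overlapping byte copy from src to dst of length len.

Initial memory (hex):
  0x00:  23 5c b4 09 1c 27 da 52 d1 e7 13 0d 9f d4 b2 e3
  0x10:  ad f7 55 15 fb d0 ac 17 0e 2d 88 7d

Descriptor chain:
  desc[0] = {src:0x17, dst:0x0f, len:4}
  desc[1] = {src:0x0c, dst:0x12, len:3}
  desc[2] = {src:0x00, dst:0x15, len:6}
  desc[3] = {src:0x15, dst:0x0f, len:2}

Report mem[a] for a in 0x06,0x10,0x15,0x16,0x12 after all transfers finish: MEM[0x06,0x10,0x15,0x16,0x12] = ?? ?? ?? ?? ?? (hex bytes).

MEM[0x06,0x10,0x15,0x16,0x12] = da 5c 23 5c 9f

#0 dst[0x0f+4] := {0x17,0x0e,0x2d,0x88}
#1 dst[0x12+3] := {0x9f,0xd4,0xb2}
#2 dst[0x15+6] := {0x23,0x5c,0xb4,0x09,0x1c,0x27}
#3 dst[0x0f+2] := {0x23,0x5c}
query mem[0x06]=0xda, mem[0x10]=0x5c, mem[0x15]=0x23, mem[0x16]=0x5c, mem[0x12]=0x9f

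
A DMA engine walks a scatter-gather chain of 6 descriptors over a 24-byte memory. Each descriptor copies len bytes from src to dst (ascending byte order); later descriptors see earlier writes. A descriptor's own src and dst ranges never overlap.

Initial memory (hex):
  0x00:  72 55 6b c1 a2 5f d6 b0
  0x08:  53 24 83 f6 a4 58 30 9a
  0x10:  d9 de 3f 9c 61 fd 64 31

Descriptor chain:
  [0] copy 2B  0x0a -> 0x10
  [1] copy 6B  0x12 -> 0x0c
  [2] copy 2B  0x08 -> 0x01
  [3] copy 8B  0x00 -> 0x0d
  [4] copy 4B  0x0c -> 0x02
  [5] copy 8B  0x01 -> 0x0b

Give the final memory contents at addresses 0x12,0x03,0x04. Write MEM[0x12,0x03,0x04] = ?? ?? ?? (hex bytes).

MEM[0x12,0x03,0x04] = 53 72 53

#0 dst[0x10+2] := {0x83,0xf6}
#1 dst[0x0c+6] := {0x3f,0x9c,0x61,0xfd,0x64,0x31}
#2 dst[0x01+2] := {0x53,0x24}
#3 dst[0x0d+8] := {0x72,0x53,0x24,0xc1,0xa2,0x5f,0xd6,0xb0}
#4 dst[0x02+4] := {0x3f,0x72,0x53,0x24}
#5 dst[0x0b+8] := {0x53,0x3f,0x72,0x53,0x24,0xd6,0xb0,0x53}
query mem[0x12]=0x53, mem[0x03]=0x72, mem[0x04]=0x53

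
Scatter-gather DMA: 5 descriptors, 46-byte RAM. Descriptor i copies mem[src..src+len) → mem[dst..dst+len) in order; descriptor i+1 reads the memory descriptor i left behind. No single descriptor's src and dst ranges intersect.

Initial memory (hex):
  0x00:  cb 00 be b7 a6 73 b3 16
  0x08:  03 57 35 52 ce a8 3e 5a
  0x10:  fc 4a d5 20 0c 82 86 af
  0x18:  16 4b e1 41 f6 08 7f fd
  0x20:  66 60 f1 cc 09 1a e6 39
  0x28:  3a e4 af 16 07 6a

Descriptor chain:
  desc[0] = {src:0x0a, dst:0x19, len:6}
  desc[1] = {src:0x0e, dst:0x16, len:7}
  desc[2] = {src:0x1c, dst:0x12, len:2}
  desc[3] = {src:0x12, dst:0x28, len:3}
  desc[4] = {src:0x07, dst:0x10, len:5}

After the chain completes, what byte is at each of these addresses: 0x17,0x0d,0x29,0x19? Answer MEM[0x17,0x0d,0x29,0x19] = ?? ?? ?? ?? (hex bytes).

MEM[0x17,0x0d,0x29,0x19] = 5a a8 3e 4a

D0: mem[0x19..0x1e] <- [35 52 ce a8 3e 5a]
D1: mem[0x16..0x1c] <- [3e 5a fc 4a d5 20 0c]
D2: mem[0x12..0x13] <- [0c 3e]
D3: mem[0x28..0x2a] <- [0c 3e 0c]
D4: mem[0x10..0x14] <- [16 03 57 35 52]
query mem[0x17]=0x5a, mem[0x0d]=0xa8, mem[0x29]=0x3e, mem[0x19]=0x4a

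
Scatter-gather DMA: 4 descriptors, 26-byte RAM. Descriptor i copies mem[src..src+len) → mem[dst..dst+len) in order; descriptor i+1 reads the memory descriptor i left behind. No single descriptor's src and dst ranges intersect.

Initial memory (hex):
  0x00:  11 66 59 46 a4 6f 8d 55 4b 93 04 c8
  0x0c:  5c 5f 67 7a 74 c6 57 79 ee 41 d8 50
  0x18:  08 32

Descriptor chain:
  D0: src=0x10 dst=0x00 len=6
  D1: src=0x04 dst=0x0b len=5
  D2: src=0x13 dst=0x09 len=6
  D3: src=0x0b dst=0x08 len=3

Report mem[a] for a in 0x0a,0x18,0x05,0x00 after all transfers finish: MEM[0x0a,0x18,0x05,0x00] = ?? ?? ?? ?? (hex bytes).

  after D0: wrote 6B at 0x00 = 74c65779ee41
  after D1: wrote 5B at 0x0b = ee418d554b
  after D2: wrote 6B at 0x09 = 79ee41d85008
  after D3: wrote 3B at 0x08 = 41d850
query mem[0x0a]=0x50, mem[0x18]=0x08, mem[0x05]=0x41, mem[0x00]=0x74

MEM[0x0a,0x18,0x05,0x00] = 50 08 41 74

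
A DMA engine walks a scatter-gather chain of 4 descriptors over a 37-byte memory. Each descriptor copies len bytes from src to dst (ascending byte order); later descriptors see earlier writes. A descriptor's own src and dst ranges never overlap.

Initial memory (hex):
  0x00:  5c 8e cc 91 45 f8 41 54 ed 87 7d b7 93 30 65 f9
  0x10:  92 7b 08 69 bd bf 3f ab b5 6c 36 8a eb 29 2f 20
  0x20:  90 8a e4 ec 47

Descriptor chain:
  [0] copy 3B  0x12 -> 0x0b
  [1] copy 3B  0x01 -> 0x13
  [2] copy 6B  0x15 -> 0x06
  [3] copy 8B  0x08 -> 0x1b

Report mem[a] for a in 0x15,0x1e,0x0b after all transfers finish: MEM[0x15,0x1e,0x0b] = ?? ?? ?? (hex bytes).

MEM[0x15,0x1e,0x0b] = 91 36 36

  after D0: wrote 3B at 0x0b = 0869bd
  after D1: wrote 3B at 0x13 = 8ecc91
  after D2: wrote 6B at 0x06 = 913fabb56c36
  after D3: wrote 8B at 0x1b = abb56c3669bd65f9
query mem[0x15]=0x91, mem[0x1e]=0x36, mem[0x0b]=0x36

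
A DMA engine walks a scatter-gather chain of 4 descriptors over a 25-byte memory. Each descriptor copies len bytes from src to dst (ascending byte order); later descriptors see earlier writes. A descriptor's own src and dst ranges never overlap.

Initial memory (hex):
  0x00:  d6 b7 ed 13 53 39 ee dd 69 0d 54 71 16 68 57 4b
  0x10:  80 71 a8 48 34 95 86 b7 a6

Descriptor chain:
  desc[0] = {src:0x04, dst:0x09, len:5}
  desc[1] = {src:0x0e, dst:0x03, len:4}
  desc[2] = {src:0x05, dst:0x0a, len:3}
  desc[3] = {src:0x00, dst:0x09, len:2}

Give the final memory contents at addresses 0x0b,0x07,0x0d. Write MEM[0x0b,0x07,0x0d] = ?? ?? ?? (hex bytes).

MEM[0x0b,0x07,0x0d] = 71 dd 69

#0 dst[0x09+5] := {0x53,0x39,0xee,0xdd,0x69}
#1 dst[0x03+4] := {0x57,0x4b,0x80,0x71}
#2 dst[0x0a+3] := {0x80,0x71,0xdd}
#3 dst[0x09+2] := {0xd6,0xb7}
query mem[0x0b]=0x71, mem[0x07]=0xdd, mem[0x0d]=0x69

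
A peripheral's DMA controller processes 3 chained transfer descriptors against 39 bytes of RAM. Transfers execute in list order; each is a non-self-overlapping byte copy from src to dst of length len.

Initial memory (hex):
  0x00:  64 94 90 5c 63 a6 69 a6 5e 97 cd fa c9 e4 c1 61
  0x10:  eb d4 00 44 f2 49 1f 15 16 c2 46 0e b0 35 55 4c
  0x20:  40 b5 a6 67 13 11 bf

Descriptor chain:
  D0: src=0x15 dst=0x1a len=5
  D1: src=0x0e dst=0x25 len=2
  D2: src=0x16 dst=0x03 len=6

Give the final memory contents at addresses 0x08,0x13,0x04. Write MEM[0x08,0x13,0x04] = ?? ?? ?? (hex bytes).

#0 dst[0x1a+5] := {0x49,0x1f,0x15,0x16,0xc2}
#1 dst[0x25+2] := {0xc1,0x61}
#2 dst[0x03+6] := {0x1f,0x15,0x16,0xc2,0x49,0x1f}
query mem[0x08]=0x1f, mem[0x13]=0x44, mem[0x04]=0x15

MEM[0x08,0x13,0x04] = 1f 44 15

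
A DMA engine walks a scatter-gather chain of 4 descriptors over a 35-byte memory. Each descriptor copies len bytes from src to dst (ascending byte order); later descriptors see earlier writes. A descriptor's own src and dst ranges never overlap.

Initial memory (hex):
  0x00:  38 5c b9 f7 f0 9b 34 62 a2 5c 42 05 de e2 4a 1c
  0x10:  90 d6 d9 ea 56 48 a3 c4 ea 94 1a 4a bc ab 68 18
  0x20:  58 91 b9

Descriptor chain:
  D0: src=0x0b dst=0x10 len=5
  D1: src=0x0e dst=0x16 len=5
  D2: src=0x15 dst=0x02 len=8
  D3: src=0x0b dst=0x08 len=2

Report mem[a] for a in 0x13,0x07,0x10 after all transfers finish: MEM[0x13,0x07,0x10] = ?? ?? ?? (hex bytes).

MEM[0x13,0x07,0x10] = 4a e2 05

D0: mem[0x10..0x14] <- [05 de e2 4a 1c]
D1: mem[0x16..0x1a] <- [4a 1c 05 de e2]
D2: mem[0x02..0x09] <- [48 4a 1c 05 de e2 4a bc]
D3: mem[0x08..0x09] <- [05 de]
query mem[0x13]=0x4a, mem[0x07]=0xe2, mem[0x10]=0x05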